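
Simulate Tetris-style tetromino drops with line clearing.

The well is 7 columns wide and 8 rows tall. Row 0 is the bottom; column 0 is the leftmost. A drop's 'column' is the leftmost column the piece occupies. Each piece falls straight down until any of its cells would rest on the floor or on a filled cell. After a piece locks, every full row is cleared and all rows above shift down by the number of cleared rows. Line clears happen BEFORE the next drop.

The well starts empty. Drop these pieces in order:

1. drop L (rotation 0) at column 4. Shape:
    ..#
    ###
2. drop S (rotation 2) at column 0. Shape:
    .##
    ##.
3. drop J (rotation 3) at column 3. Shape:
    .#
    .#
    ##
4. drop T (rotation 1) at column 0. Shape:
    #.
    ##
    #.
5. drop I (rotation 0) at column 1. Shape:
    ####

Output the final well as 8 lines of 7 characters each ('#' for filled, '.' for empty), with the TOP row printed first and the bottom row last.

Drop 1: L rot0 at col 4 lands with bottom-row=0; cleared 0 line(s) (total 0); column heights now [0 0 0 0 1 1 2], max=2
Drop 2: S rot2 at col 0 lands with bottom-row=0; cleared 0 line(s) (total 0); column heights now [1 2 2 0 1 1 2], max=2
Drop 3: J rot3 at col 3 lands with bottom-row=1; cleared 0 line(s) (total 0); column heights now [1 2 2 2 4 1 2], max=4
Drop 4: T rot1 at col 0 lands with bottom-row=1; cleared 0 line(s) (total 0); column heights now [4 3 2 2 4 1 2], max=4
Drop 5: I rot0 at col 1 lands with bottom-row=4; cleared 0 line(s) (total 0); column heights now [4 5 5 5 5 1 2], max=5

Answer: .......
.......
.......
.####..
#...#..
##..#..
#####.#
##..###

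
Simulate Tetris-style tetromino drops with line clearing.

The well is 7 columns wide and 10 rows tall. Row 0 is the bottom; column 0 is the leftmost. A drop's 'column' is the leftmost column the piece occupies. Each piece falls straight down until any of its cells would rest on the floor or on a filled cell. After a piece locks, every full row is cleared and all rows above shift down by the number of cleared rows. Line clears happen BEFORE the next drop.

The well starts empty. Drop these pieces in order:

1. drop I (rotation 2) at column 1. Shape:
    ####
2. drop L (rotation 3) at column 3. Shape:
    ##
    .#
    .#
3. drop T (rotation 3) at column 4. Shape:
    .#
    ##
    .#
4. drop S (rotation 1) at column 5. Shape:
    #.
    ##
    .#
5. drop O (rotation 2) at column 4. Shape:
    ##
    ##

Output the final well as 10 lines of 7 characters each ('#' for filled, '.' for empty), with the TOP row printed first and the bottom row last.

Answer: ....##.
....##.
.....#.
.....##
.....##
....##.
...###.
....#..
....#..
.####..

Derivation:
Drop 1: I rot2 at col 1 lands with bottom-row=0; cleared 0 line(s) (total 0); column heights now [0 1 1 1 1 0 0], max=1
Drop 2: L rot3 at col 3 lands with bottom-row=1; cleared 0 line(s) (total 0); column heights now [0 1 1 4 4 0 0], max=4
Drop 3: T rot3 at col 4 lands with bottom-row=3; cleared 0 line(s) (total 0); column heights now [0 1 1 4 5 6 0], max=6
Drop 4: S rot1 at col 5 lands with bottom-row=5; cleared 0 line(s) (total 0); column heights now [0 1 1 4 5 8 7], max=8
Drop 5: O rot2 at col 4 lands with bottom-row=8; cleared 0 line(s) (total 0); column heights now [0 1 1 4 10 10 7], max=10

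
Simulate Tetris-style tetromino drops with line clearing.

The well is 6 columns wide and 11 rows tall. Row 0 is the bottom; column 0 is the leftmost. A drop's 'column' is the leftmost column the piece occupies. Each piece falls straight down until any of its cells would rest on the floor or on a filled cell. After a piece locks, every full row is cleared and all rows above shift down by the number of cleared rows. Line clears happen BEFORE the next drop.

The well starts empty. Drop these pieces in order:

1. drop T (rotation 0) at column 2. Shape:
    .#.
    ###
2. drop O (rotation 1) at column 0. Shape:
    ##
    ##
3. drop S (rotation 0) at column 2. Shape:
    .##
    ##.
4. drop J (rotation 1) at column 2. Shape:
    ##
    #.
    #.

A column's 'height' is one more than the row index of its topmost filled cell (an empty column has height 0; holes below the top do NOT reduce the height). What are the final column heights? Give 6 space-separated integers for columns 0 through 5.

Drop 1: T rot0 at col 2 lands with bottom-row=0; cleared 0 line(s) (total 0); column heights now [0 0 1 2 1 0], max=2
Drop 2: O rot1 at col 0 lands with bottom-row=0; cleared 0 line(s) (total 0); column heights now [2 2 1 2 1 0], max=2
Drop 3: S rot0 at col 2 lands with bottom-row=2; cleared 0 line(s) (total 0); column heights now [2 2 3 4 4 0], max=4
Drop 4: J rot1 at col 2 lands with bottom-row=3; cleared 0 line(s) (total 0); column heights now [2 2 6 6 4 0], max=6

Answer: 2 2 6 6 4 0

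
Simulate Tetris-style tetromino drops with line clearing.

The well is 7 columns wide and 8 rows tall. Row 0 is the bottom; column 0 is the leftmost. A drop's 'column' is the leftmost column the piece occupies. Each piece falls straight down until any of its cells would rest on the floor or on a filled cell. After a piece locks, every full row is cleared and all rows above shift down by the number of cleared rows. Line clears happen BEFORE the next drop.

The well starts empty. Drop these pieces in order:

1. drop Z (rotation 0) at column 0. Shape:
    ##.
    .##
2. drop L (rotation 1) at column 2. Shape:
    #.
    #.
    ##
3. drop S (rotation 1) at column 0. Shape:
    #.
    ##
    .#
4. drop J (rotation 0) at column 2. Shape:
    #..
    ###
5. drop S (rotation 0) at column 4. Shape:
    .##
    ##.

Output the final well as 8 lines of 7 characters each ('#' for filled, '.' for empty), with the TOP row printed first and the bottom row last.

Drop 1: Z rot0 at col 0 lands with bottom-row=0; cleared 0 line(s) (total 0); column heights now [2 2 1 0 0 0 0], max=2
Drop 2: L rot1 at col 2 lands with bottom-row=1; cleared 0 line(s) (total 0); column heights now [2 2 4 2 0 0 0], max=4
Drop 3: S rot1 at col 0 lands with bottom-row=2; cleared 0 line(s) (total 0); column heights now [5 4 4 2 0 0 0], max=5
Drop 4: J rot0 at col 2 lands with bottom-row=4; cleared 0 line(s) (total 0); column heights now [5 4 6 5 5 0 0], max=6
Drop 5: S rot0 at col 4 lands with bottom-row=5; cleared 0 line(s) (total 0); column heights now [5 4 6 5 6 7 7], max=7

Answer: .......
.....##
..#.##.
#.###..
###....
.##....
####...
.##....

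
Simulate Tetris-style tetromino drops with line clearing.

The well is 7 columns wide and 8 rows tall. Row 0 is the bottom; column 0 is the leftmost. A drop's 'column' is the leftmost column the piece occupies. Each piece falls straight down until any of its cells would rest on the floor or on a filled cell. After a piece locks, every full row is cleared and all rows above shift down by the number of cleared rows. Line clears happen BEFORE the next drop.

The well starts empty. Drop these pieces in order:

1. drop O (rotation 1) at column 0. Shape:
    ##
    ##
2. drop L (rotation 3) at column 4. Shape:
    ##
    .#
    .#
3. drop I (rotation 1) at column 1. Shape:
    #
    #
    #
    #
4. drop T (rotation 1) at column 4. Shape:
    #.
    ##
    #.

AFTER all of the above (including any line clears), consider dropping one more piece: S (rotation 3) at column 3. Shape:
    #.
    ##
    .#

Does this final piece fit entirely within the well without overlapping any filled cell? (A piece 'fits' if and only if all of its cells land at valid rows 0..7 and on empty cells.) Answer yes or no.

Drop 1: O rot1 at col 0 lands with bottom-row=0; cleared 0 line(s) (total 0); column heights now [2 2 0 0 0 0 0], max=2
Drop 2: L rot3 at col 4 lands with bottom-row=0; cleared 0 line(s) (total 0); column heights now [2 2 0 0 3 3 0], max=3
Drop 3: I rot1 at col 1 lands with bottom-row=2; cleared 0 line(s) (total 0); column heights now [2 6 0 0 3 3 0], max=6
Drop 4: T rot1 at col 4 lands with bottom-row=3; cleared 0 line(s) (total 0); column heights now [2 6 0 0 6 5 0], max=6
Test piece S rot3 at col 3 (width 2): heights before test = [2 6 0 0 6 5 0]; fits = False

Answer: no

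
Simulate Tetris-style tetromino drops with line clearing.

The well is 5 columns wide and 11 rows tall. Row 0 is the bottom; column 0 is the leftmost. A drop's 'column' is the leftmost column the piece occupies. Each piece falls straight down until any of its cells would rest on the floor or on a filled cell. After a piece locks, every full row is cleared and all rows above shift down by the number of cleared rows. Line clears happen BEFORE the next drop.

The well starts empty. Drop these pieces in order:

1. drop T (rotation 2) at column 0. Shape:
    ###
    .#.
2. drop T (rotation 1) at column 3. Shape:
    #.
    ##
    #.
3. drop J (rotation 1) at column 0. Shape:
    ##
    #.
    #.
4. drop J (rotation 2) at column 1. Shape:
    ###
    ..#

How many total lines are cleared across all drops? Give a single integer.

Answer: 1

Derivation:
Drop 1: T rot2 at col 0 lands with bottom-row=0; cleared 0 line(s) (total 0); column heights now [2 2 2 0 0], max=2
Drop 2: T rot1 at col 3 lands with bottom-row=0; cleared 1 line(s) (total 1); column heights now [0 1 0 2 0], max=2
Drop 3: J rot1 at col 0 lands with bottom-row=0; cleared 0 line(s) (total 1); column heights now [3 3 0 2 0], max=3
Drop 4: J rot2 at col 1 lands with bottom-row=2; cleared 0 line(s) (total 1); column heights now [3 4 4 4 0], max=4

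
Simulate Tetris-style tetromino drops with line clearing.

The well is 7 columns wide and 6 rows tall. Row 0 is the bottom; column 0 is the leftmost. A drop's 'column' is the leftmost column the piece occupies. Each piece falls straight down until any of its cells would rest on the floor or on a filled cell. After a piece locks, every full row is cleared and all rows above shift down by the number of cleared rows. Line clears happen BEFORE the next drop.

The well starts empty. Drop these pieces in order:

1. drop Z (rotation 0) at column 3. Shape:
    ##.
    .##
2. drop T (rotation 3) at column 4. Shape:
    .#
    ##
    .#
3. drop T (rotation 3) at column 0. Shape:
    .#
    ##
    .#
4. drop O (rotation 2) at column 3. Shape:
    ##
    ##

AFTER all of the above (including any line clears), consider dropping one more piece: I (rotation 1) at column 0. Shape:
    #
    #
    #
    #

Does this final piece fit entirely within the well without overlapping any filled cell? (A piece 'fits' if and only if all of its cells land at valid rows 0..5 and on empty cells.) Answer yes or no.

Answer: yes

Derivation:
Drop 1: Z rot0 at col 3 lands with bottom-row=0; cleared 0 line(s) (total 0); column heights now [0 0 0 2 2 1 0], max=2
Drop 2: T rot3 at col 4 lands with bottom-row=1; cleared 0 line(s) (total 0); column heights now [0 0 0 2 3 4 0], max=4
Drop 3: T rot3 at col 0 lands with bottom-row=0; cleared 0 line(s) (total 0); column heights now [2 3 0 2 3 4 0], max=4
Drop 4: O rot2 at col 3 lands with bottom-row=3; cleared 0 line(s) (total 0); column heights now [2 3 0 5 5 4 0], max=5
Test piece I rot1 at col 0 (width 1): heights before test = [2 3 0 5 5 4 0]; fits = True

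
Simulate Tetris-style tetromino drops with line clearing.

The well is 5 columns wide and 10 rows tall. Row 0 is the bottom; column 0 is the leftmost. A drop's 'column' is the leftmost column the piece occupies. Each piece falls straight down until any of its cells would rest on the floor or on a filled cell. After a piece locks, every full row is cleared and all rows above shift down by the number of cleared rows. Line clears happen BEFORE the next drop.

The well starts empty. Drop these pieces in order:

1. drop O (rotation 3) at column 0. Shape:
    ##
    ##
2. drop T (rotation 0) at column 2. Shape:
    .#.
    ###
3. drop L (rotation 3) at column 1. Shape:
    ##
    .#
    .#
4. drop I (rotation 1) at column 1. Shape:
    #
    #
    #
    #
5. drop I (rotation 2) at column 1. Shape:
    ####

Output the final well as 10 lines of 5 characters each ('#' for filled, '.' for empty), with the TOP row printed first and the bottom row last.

Drop 1: O rot3 at col 0 lands with bottom-row=0; cleared 0 line(s) (total 0); column heights now [2 2 0 0 0], max=2
Drop 2: T rot0 at col 2 lands with bottom-row=0; cleared 1 line(s) (total 1); column heights now [1 1 0 1 0], max=1
Drop 3: L rot3 at col 1 lands with bottom-row=0; cleared 0 line(s) (total 1); column heights now [1 3 3 1 0], max=3
Drop 4: I rot1 at col 1 lands with bottom-row=3; cleared 0 line(s) (total 1); column heights now [1 7 3 1 0], max=7
Drop 5: I rot2 at col 1 lands with bottom-row=7; cleared 0 line(s) (total 1); column heights now [1 8 8 8 8], max=8

Answer: .....
.....
.####
.#...
.#...
.#...
.#...
.##..
..#..
####.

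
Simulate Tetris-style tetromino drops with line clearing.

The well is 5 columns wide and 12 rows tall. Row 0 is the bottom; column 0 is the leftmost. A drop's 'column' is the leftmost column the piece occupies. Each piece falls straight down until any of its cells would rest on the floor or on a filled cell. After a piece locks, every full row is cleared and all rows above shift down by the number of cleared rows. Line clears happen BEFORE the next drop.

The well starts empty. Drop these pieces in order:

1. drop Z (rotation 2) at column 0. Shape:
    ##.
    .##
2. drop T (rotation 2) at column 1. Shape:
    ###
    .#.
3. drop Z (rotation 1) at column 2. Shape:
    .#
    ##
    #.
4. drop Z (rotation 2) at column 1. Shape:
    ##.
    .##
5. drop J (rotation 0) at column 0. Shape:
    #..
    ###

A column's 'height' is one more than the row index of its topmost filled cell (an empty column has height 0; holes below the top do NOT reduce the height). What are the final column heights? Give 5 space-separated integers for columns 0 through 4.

Drop 1: Z rot2 at col 0 lands with bottom-row=0; cleared 0 line(s) (total 0); column heights now [2 2 1 0 0], max=2
Drop 2: T rot2 at col 1 lands with bottom-row=1; cleared 0 line(s) (total 0); column heights now [2 3 3 3 0], max=3
Drop 3: Z rot1 at col 2 lands with bottom-row=3; cleared 0 line(s) (total 0); column heights now [2 3 5 6 0], max=6
Drop 4: Z rot2 at col 1 lands with bottom-row=6; cleared 0 line(s) (total 0); column heights now [2 8 8 7 0], max=8
Drop 5: J rot0 at col 0 lands with bottom-row=8; cleared 0 line(s) (total 0); column heights now [10 9 9 7 0], max=10

Answer: 10 9 9 7 0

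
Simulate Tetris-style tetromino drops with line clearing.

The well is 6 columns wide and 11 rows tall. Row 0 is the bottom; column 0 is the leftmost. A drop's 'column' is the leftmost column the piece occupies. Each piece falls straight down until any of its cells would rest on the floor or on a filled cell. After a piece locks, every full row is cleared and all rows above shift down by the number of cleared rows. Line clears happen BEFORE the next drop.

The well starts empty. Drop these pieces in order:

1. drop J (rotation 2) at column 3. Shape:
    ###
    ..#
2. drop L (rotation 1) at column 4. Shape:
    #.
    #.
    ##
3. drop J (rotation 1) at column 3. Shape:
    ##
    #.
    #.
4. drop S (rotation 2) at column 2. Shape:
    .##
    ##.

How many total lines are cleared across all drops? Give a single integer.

Drop 1: J rot2 at col 3 lands with bottom-row=0; cleared 0 line(s) (total 0); column heights now [0 0 0 2 2 2], max=2
Drop 2: L rot1 at col 4 lands with bottom-row=2; cleared 0 line(s) (total 0); column heights now [0 0 0 2 5 3], max=5
Drop 3: J rot1 at col 3 lands with bottom-row=3; cleared 0 line(s) (total 0); column heights now [0 0 0 6 6 3], max=6
Drop 4: S rot2 at col 2 lands with bottom-row=6; cleared 0 line(s) (total 0); column heights now [0 0 7 8 8 3], max=8

Answer: 0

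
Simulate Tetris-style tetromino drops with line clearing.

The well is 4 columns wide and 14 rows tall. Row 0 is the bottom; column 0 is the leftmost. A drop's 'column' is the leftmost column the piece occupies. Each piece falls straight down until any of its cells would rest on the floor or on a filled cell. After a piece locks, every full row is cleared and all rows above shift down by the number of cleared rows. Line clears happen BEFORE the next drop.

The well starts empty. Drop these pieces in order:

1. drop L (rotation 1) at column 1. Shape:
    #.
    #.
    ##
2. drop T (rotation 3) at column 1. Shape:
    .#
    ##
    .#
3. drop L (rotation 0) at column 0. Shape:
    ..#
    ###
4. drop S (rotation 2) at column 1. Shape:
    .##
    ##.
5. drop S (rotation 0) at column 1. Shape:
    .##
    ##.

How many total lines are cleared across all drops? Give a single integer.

Answer: 0

Derivation:
Drop 1: L rot1 at col 1 lands with bottom-row=0; cleared 0 line(s) (total 0); column heights now [0 3 1 0], max=3
Drop 2: T rot3 at col 1 lands with bottom-row=2; cleared 0 line(s) (total 0); column heights now [0 4 5 0], max=5
Drop 3: L rot0 at col 0 lands with bottom-row=5; cleared 0 line(s) (total 0); column heights now [6 6 7 0], max=7
Drop 4: S rot2 at col 1 lands with bottom-row=7; cleared 0 line(s) (total 0); column heights now [6 8 9 9], max=9
Drop 5: S rot0 at col 1 lands with bottom-row=9; cleared 0 line(s) (total 0); column heights now [6 10 11 11], max=11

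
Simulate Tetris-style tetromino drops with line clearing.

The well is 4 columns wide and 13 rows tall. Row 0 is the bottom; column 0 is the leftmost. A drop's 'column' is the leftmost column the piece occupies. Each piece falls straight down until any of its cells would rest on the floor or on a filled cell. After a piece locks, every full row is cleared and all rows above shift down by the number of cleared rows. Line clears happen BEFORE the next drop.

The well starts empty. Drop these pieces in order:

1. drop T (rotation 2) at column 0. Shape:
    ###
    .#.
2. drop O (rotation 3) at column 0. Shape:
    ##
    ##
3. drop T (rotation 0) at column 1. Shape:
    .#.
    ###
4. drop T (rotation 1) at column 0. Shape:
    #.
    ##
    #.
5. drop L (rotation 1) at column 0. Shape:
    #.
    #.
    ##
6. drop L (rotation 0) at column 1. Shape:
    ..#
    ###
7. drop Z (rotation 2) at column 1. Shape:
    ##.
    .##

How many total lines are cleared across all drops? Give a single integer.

Drop 1: T rot2 at col 0 lands with bottom-row=0; cleared 0 line(s) (total 0); column heights now [2 2 2 0], max=2
Drop 2: O rot3 at col 0 lands with bottom-row=2; cleared 0 line(s) (total 0); column heights now [4 4 2 0], max=4
Drop 3: T rot0 at col 1 lands with bottom-row=4; cleared 0 line(s) (total 0); column heights now [4 5 6 5], max=6
Drop 4: T rot1 at col 0 lands with bottom-row=4; cleared 1 line(s) (total 1); column heights now [6 5 5 0], max=6
Drop 5: L rot1 at col 0 lands with bottom-row=6; cleared 0 line(s) (total 1); column heights now [9 7 5 0], max=9
Drop 6: L rot0 at col 1 lands with bottom-row=7; cleared 1 line(s) (total 2); column heights now [8 7 5 8], max=8
Drop 7: Z rot2 at col 1 lands with bottom-row=8; cleared 0 line(s) (total 2); column heights now [8 10 10 9], max=10

Answer: 2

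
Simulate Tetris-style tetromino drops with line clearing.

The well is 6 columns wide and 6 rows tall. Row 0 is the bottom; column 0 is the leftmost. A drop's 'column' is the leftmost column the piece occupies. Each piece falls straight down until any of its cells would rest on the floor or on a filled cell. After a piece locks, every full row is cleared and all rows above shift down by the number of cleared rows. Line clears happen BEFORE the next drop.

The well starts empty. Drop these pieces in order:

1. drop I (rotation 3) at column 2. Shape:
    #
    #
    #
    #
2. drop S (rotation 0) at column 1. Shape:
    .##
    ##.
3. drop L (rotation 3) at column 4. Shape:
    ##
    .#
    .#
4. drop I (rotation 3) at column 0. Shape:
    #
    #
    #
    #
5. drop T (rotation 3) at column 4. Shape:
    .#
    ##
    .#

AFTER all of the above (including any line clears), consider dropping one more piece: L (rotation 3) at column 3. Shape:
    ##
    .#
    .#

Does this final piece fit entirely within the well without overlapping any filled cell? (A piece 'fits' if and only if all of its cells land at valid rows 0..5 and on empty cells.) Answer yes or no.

Drop 1: I rot3 at col 2 lands with bottom-row=0; cleared 0 line(s) (total 0); column heights now [0 0 4 0 0 0], max=4
Drop 2: S rot0 at col 1 lands with bottom-row=4; cleared 0 line(s) (total 0); column heights now [0 5 6 6 0 0], max=6
Drop 3: L rot3 at col 4 lands with bottom-row=0; cleared 0 line(s) (total 0); column heights now [0 5 6 6 3 3], max=6
Drop 4: I rot3 at col 0 lands with bottom-row=0; cleared 0 line(s) (total 0); column heights now [4 5 6 6 3 3], max=6
Drop 5: T rot3 at col 4 lands with bottom-row=3; cleared 0 line(s) (total 0); column heights now [4 5 6 6 5 6], max=6
Test piece L rot3 at col 3 (width 2): heights before test = [4 5 6 6 5 6]; fits = False

Answer: no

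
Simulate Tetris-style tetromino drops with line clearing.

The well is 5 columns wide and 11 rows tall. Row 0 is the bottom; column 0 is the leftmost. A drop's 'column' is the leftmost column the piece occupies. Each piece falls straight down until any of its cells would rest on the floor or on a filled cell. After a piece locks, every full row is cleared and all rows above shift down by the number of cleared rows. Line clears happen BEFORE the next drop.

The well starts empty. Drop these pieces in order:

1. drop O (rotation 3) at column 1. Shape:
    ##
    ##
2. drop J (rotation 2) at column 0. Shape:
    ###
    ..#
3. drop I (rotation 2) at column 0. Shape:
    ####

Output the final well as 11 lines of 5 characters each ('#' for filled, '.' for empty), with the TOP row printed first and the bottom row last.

Answer: .....
.....
.....
.....
.....
.....
####.
###..
..#..
.##..
.##..

Derivation:
Drop 1: O rot3 at col 1 lands with bottom-row=0; cleared 0 line(s) (total 0); column heights now [0 2 2 0 0], max=2
Drop 2: J rot2 at col 0 lands with bottom-row=2; cleared 0 line(s) (total 0); column heights now [4 4 4 0 0], max=4
Drop 3: I rot2 at col 0 lands with bottom-row=4; cleared 0 line(s) (total 0); column heights now [5 5 5 5 0], max=5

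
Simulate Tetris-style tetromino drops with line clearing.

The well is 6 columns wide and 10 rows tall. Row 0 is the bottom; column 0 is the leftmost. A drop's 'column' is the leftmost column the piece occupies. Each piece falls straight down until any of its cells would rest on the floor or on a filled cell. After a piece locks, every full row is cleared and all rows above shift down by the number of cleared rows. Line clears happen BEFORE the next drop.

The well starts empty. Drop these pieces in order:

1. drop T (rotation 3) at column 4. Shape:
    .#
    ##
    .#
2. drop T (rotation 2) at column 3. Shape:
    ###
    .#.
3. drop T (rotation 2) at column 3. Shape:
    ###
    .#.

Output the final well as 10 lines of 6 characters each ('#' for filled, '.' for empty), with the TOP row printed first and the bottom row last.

Answer: ......
......
......
......
...###
....#.
...###
....##
....##
.....#

Derivation:
Drop 1: T rot3 at col 4 lands with bottom-row=0; cleared 0 line(s) (total 0); column heights now [0 0 0 0 2 3], max=3
Drop 2: T rot2 at col 3 lands with bottom-row=2; cleared 0 line(s) (total 0); column heights now [0 0 0 4 4 4], max=4
Drop 3: T rot2 at col 3 lands with bottom-row=4; cleared 0 line(s) (total 0); column heights now [0 0 0 6 6 6], max=6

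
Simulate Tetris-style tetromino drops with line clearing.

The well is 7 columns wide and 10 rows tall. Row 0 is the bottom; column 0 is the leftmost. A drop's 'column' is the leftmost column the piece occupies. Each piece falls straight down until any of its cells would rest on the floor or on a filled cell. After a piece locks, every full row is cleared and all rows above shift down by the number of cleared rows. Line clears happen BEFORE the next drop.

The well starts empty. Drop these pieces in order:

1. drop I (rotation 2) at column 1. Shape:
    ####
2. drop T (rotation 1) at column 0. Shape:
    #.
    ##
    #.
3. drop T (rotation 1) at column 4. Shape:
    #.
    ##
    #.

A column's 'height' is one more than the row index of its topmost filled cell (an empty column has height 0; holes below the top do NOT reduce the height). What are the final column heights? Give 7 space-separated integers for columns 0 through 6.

Answer: 3 2 1 1 4 3 0

Derivation:
Drop 1: I rot2 at col 1 lands with bottom-row=0; cleared 0 line(s) (total 0); column heights now [0 1 1 1 1 0 0], max=1
Drop 2: T rot1 at col 0 lands with bottom-row=0; cleared 0 line(s) (total 0); column heights now [3 2 1 1 1 0 0], max=3
Drop 3: T rot1 at col 4 lands with bottom-row=1; cleared 0 line(s) (total 0); column heights now [3 2 1 1 4 3 0], max=4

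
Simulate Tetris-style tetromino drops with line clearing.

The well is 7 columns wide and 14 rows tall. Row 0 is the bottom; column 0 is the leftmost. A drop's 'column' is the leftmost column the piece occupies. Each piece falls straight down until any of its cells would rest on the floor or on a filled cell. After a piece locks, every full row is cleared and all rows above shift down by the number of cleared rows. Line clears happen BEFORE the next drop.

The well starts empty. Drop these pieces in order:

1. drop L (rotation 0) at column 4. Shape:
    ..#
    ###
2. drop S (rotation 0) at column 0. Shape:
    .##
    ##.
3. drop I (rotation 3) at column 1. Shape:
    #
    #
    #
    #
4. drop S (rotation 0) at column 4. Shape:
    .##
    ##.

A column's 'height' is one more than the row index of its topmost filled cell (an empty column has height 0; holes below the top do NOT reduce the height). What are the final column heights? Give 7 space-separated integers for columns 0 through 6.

Drop 1: L rot0 at col 4 lands with bottom-row=0; cleared 0 line(s) (total 0); column heights now [0 0 0 0 1 1 2], max=2
Drop 2: S rot0 at col 0 lands with bottom-row=0; cleared 0 line(s) (total 0); column heights now [1 2 2 0 1 1 2], max=2
Drop 3: I rot3 at col 1 lands with bottom-row=2; cleared 0 line(s) (total 0); column heights now [1 6 2 0 1 1 2], max=6
Drop 4: S rot0 at col 4 lands with bottom-row=1; cleared 0 line(s) (total 0); column heights now [1 6 2 0 2 3 3], max=6

Answer: 1 6 2 0 2 3 3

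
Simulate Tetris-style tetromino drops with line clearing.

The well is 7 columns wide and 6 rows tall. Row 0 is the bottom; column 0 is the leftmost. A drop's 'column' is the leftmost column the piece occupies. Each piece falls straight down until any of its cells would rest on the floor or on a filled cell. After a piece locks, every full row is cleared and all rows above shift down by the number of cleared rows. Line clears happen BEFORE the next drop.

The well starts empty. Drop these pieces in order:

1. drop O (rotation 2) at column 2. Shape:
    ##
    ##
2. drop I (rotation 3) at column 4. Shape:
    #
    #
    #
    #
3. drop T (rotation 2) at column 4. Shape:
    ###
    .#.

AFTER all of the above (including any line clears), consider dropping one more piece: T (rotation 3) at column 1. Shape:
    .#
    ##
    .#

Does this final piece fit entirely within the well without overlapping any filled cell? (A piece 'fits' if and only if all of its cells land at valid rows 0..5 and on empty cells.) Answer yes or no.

Drop 1: O rot2 at col 2 lands with bottom-row=0; cleared 0 line(s) (total 0); column heights now [0 0 2 2 0 0 0], max=2
Drop 2: I rot3 at col 4 lands with bottom-row=0; cleared 0 line(s) (total 0); column heights now [0 0 2 2 4 0 0], max=4
Drop 3: T rot2 at col 4 lands with bottom-row=3; cleared 0 line(s) (total 0); column heights now [0 0 2 2 5 5 5], max=5
Test piece T rot3 at col 1 (width 2): heights before test = [0 0 2 2 5 5 5]; fits = True

Answer: yes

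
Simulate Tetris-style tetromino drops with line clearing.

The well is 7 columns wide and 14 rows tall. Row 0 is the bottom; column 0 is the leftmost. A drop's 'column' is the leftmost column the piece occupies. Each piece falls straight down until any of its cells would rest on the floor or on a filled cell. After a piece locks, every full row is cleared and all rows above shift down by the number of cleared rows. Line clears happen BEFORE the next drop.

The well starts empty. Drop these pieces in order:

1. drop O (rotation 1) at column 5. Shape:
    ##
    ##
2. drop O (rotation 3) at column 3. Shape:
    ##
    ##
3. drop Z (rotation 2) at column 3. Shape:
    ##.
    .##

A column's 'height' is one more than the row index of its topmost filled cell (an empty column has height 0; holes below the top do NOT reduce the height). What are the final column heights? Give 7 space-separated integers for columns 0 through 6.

Answer: 0 0 0 4 4 3 2

Derivation:
Drop 1: O rot1 at col 5 lands with bottom-row=0; cleared 0 line(s) (total 0); column heights now [0 0 0 0 0 2 2], max=2
Drop 2: O rot3 at col 3 lands with bottom-row=0; cleared 0 line(s) (total 0); column heights now [0 0 0 2 2 2 2], max=2
Drop 3: Z rot2 at col 3 lands with bottom-row=2; cleared 0 line(s) (total 0); column heights now [0 0 0 4 4 3 2], max=4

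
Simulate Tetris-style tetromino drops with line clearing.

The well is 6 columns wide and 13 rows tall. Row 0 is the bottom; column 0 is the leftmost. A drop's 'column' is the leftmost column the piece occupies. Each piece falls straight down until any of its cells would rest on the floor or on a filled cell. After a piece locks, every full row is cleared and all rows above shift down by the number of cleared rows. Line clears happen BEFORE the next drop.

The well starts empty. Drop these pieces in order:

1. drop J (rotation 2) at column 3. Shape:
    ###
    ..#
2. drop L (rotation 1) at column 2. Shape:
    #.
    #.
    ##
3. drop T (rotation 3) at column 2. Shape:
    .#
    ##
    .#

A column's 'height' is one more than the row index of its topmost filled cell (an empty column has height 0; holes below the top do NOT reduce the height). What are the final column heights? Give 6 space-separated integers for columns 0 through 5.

Answer: 0 0 6 7 2 2

Derivation:
Drop 1: J rot2 at col 3 lands with bottom-row=0; cleared 0 line(s) (total 0); column heights now [0 0 0 2 2 2], max=2
Drop 2: L rot1 at col 2 lands with bottom-row=2; cleared 0 line(s) (total 0); column heights now [0 0 5 3 2 2], max=5
Drop 3: T rot3 at col 2 lands with bottom-row=4; cleared 0 line(s) (total 0); column heights now [0 0 6 7 2 2], max=7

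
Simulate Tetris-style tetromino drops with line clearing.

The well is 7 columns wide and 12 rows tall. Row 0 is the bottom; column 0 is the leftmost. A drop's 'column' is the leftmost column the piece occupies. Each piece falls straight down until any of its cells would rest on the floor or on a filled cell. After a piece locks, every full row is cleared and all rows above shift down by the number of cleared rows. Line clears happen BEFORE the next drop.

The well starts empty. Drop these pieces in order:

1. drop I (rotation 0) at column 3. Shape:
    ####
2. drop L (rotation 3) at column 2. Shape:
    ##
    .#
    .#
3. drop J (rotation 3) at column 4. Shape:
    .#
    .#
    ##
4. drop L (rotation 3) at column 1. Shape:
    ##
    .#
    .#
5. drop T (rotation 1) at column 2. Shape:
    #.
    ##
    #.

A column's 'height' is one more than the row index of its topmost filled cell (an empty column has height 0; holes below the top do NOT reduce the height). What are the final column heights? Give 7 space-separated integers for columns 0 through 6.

Drop 1: I rot0 at col 3 lands with bottom-row=0; cleared 0 line(s) (total 0); column heights now [0 0 0 1 1 1 1], max=1
Drop 2: L rot3 at col 2 lands with bottom-row=1; cleared 0 line(s) (total 0); column heights now [0 0 4 4 1 1 1], max=4
Drop 3: J rot3 at col 4 lands with bottom-row=1; cleared 0 line(s) (total 0); column heights now [0 0 4 4 2 4 1], max=4
Drop 4: L rot3 at col 1 lands with bottom-row=4; cleared 0 line(s) (total 0); column heights now [0 7 7 4 2 4 1], max=7
Drop 5: T rot1 at col 2 lands with bottom-row=7; cleared 0 line(s) (total 0); column heights now [0 7 10 9 2 4 1], max=10

Answer: 0 7 10 9 2 4 1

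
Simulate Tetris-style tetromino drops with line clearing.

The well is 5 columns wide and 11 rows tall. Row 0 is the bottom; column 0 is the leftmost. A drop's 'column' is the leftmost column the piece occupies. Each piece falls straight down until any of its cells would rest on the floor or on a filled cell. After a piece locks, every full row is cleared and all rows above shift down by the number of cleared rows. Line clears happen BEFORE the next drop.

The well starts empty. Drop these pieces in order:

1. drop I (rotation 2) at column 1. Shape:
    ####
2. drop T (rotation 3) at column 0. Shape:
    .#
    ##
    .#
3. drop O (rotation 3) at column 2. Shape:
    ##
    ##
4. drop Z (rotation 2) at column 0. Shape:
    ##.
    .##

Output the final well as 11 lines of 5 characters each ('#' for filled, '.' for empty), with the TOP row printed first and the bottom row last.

Answer: .....
.....
.....
.....
.....
##...
.##..
.#...
####.
.###.
.####

Derivation:
Drop 1: I rot2 at col 1 lands with bottom-row=0; cleared 0 line(s) (total 0); column heights now [0 1 1 1 1], max=1
Drop 2: T rot3 at col 0 lands with bottom-row=1; cleared 0 line(s) (total 0); column heights now [3 4 1 1 1], max=4
Drop 3: O rot3 at col 2 lands with bottom-row=1; cleared 0 line(s) (total 0); column heights now [3 4 3 3 1], max=4
Drop 4: Z rot2 at col 0 lands with bottom-row=4; cleared 0 line(s) (total 0); column heights now [6 6 5 3 1], max=6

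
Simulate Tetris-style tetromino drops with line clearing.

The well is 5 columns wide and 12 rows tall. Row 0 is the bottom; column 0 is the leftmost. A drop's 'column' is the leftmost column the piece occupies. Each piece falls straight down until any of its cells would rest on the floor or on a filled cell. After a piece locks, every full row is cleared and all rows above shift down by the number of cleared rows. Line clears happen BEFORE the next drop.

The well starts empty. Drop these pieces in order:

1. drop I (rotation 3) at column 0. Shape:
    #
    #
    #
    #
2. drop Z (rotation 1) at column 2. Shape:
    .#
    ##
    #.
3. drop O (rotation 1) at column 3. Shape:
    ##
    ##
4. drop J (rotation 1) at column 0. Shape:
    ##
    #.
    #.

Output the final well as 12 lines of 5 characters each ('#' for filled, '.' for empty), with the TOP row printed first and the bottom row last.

Answer: .....
.....
.....
.....
.....
##...
#....
#..##
#..##
#..#.
#.##.
#.#..

Derivation:
Drop 1: I rot3 at col 0 lands with bottom-row=0; cleared 0 line(s) (total 0); column heights now [4 0 0 0 0], max=4
Drop 2: Z rot1 at col 2 lands with bottom-row=0; cleared 0 line(s) (total 0); column heights now [4 0 2 3 0], max=4
Drop 3: O rot1 at col 3 lands with bottom-row=3; cleared 0 line(s) (total 0); column heights now [4 0 2 5 5], max=5
Drop 4: J rot1 at col 0 lands with bottom-row=4; cleared 0 line(s) (total 0); column heights now [7 7 2 5 5], max=7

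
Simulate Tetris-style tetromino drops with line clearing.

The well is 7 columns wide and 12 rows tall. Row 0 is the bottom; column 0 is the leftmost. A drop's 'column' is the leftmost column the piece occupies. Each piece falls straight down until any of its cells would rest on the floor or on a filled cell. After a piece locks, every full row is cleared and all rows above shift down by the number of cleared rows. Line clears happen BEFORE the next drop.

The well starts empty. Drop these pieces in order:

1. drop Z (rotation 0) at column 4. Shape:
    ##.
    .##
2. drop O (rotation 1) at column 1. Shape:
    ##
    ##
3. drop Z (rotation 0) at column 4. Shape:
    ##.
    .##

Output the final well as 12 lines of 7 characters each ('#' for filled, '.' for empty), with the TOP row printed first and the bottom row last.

Answer: .......
.......
.......
.......
.......
.......
.......
.......
....##.
.....##
.##.##.
.##..##

Derivation:
Drop 1: Z rot0 at col 4 lands with bottom-row=0; cleared 0 line(s) (total 0); column heights now [0 0 0 0 2 2 1], max=2
Drop 2: O rot1 at col 1 lands with bottom-row=0; cleared 0 line(s) (total 0); column heights now [0 2 2 0 2 2 1], max=2
Drop 3: Z rot0 at col 4 lands with bottom-row=2; cleared 0 line(s) (total 0); column heights now [0 2 2 0 4 4 3], max=4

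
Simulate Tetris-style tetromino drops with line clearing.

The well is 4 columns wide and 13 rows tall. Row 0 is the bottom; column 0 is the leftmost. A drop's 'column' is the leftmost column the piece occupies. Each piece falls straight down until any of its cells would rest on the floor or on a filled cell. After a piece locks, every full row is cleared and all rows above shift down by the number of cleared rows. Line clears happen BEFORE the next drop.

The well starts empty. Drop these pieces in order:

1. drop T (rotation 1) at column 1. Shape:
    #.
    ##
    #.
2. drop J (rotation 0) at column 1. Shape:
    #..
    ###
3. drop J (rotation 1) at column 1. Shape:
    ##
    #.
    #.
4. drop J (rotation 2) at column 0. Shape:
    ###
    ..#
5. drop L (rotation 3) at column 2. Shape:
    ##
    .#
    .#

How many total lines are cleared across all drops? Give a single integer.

Drop 1: T rot1 at col 1 lands with bottom-row=0; cleared 0 line(s) (total 0); column heights now [0 3 2 0], max=3
Drop 2: J rot0 at col 1 lands with bottom-row=3; cleared 0 line(s) (total 0); column heights now [0 5 4 4], max=5
Drop 3: J rot1 at col 1 lands with bottom-row=5; cleared 0 line(s) (total 0); column heights now [0 8 8 4], max=8
Drop 4: J rot2 at col 0 lands with bottom-row=8; cleared 0 line(s) (total 0); column heights now [10 10 10 4], max=10
Drop 5: L rot3 at col 2 lands with bottom-row=8; cleared 1 line(s) (total 1); column heights now [0 8 10 10], max=10

Answer: 1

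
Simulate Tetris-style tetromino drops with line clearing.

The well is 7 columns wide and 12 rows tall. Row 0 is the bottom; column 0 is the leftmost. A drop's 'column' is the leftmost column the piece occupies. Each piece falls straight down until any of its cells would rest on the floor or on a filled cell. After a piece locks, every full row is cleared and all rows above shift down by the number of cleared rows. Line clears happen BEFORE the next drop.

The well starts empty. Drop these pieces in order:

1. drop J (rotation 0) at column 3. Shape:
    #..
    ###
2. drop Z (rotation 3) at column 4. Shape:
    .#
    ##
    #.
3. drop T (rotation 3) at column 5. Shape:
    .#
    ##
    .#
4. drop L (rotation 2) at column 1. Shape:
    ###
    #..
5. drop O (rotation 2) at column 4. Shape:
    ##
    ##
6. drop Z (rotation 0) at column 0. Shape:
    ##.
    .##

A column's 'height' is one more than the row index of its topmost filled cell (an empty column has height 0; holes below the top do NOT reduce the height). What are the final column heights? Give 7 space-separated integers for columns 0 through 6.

Answer: 5 5 4 3 7 7 6

Derivation:
Drop 1: J rot0 at col 3 lands with bottom-row=0; cleared 0 line(s) (total 0); column heights now [0 0 0 2 1 1 0], max=2
Drop 2: Z rot3 at col 4 lands with bottom-row=1; cleared 0 line(s) (total 0); column heights now [0 0 0 2 3 4 0], max=4
Drop 3: T rot3 at col 5 lands with bottom-row=3; cleared 0 line(s) (total 0); column heights now [0 0 0 2 3 5 6], max=6
Drop 4: L rot2 at col 1 lands with bottom-row=1; cleared 0 line(s) (total 0); column heights now [0 3 3 3 3 5 6], max=6
Drop 5: O rot2 at col 4 lands with bottom-row=5; cleared 0 line(s) (total 0); column heights now [0 3 3 3 7 7 6], max=7
Drop 6: Z rot0 at col 0 lands with bottom-row=3; cleared 0 line(s) (total 0); column heights now [5 5 4 3 7 7 6], max=7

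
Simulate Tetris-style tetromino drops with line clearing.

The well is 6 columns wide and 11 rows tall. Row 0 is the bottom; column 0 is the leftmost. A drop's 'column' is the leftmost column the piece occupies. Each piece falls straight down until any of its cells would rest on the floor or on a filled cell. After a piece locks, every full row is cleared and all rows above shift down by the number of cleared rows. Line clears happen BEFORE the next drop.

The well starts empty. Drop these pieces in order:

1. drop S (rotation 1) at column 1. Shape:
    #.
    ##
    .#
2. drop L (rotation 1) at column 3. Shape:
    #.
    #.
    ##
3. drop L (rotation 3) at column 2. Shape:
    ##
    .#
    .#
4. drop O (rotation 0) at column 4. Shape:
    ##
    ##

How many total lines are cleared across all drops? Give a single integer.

Drop 1: S rot1 at col 1 lands with bottom-row=0; cleared 0 line(s) (total 0); column heights now [0 3 2 0 0 0], max=3
Drop 2: L rot1 at col 3 lands with bottom-row=0; cleared 0 line(s) (total 0); column heights now [0 3 2 3 1 0], max=3
Drop 3: L rot3 at col 2 lands with bottom-row=3; cleared 0 line(s) (total 0); column heights now [0 3 6 6 1 0], max=6
Drop 4: O rot0 at col 4 lands with bottom-row=1; cleared 0 line(s) (total 0); column heights now [0 3 6 6 3 3], max=6

Answer: 0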